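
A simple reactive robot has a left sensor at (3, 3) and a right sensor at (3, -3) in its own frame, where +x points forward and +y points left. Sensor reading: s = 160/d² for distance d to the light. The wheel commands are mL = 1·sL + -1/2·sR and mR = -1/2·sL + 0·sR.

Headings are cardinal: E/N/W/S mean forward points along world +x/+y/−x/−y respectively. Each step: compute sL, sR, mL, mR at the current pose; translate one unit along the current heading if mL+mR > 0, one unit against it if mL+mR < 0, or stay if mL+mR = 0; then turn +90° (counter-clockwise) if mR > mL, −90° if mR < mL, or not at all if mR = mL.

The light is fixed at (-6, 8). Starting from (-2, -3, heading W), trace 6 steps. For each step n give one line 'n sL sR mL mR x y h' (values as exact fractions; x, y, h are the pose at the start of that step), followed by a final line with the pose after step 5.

n=0: pose=(-2,-3,W); sL=160/197, sR=32/13; mL=-1072/2561, mR=-80/197; mL+mR=-2112/2561 → advance -1; mR−mL=32/2561 → turn +1·90°
n=1: pose=(-1,-3,S); sL=8/13, sR=4/5; mL=14/65, mR=-4/13; mL+mR=-6/65 → advance -1; mR−mL=-34/65 → turn -1·90°
n=2: pose=(-1,-2,W); sL=160/173, sR=160/53; mL=-5360/9169, mR=-80/173; mL+mR=-9600/9169 → advance -1; mR−mL=1120/9169 → turn +1·90°
n=3: pose=(0,-2,S); sL=16/25, sR=80/89; mL=424/2225, mR=-8/25; mL+mR=-288/2225 → advance -1; mR−mL=-1136/2225 → turn -1·90°
n=4: pose=(0,-1,W); sL=160/153, sR=32/9; mL=-112/153, mR=-80/153; mL+mR=-64/51 → advance -1; mR−mL=32/153 → turn +1·90°
n=5: pose=(1,-1,S); sL=40/61, sR=1; mL=19/122, mR=-20/61; mL+mR=-21/122 → advance -1; mR−mL=-59/122 → turn -1·90°

0 160/197 32/13 -1072/2561 -80/197 -2 -3 W
1 8/13 4/5 14/65 -4/13 -1 -3 S
2 160/173 160/53 -5360/9169 -80/173 -1 -2 W
3 16/25 80/89 424/2225 -8/25 0 -2 S
4 160/153 32/9 -112/153 -80/153 0 -1 W
5 40/61 1 19/122 -20/61 1 -1 S
final 1 0 W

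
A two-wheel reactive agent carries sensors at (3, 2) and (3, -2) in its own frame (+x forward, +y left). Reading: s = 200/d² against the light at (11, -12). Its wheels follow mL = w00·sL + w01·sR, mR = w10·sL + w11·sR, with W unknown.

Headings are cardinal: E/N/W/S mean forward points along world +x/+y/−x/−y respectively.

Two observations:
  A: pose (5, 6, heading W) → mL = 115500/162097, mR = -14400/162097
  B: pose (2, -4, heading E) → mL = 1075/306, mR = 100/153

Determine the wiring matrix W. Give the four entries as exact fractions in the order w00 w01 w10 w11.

obs A: pose=(5,6,W) → sL=200/337, sR=200/481, mL=115500/162097, mR=-14400/162097
obs B: pose=(2,-4,E) → sL=25/17, sR=25/9, mL=1075/306, mR=100/153
sensor matrix S = [[200/337, 200/481], [25/17, 25/9]]; det S = 25720000/24800841
solve [mL_A; mL_B] = S·[w00; w01] and [mR_A; mR_B] = S·[w10; w11]:
  w00 = 1/2, w01 = 1, w10 = -1/2, w11 = 1/2

1/2 1 -1/2 1/2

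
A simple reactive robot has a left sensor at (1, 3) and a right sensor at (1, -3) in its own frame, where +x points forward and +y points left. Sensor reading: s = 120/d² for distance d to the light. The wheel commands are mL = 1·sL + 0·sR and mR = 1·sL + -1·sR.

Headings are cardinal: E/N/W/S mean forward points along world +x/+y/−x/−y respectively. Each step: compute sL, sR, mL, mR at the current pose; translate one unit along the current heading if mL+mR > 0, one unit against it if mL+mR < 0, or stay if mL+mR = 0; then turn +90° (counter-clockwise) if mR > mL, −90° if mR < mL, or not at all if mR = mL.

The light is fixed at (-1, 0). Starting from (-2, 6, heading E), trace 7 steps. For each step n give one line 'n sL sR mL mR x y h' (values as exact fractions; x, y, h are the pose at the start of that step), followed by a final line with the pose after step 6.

n=0: pose=(-2,6,E); sL=40/27, sR=40/3; mL=40/27, mR=-320/27; mL+mR=-280/27 → advance -1; mR−mL=-40/3 → turn -1·90°
n=1: pose=(-3,6,S); sL=60/13, sR=12/5; mL=60/13, mR=144/65; mL+mR=444/65 → advance +1; mR−mL=-12/5 → turn -1·90°
n=2: pose=(-3,5,W); sL=120/13, sR=120/73; mL=120/13, mR=7200/949; mL+mR=15960/949 → advance +1; mR−mL=-120/73 → turn -1·90°
n=3: pose=(-4,5,N); sL=5/3, sR=10/3; mL=5/3, mR=-5/3; mL+mR=0 → advance +0; mR−mL=-10/3 → turn -1·90°
n=4: pose=(-4,5,E); sL=30/17, sR=15; mL=30/17, mR=-225/17; mL+mR=-195/17 → advance -1; mR−mL=-15 → turn -1·90°
n=5: pose=(-5,5,S); sL=120/17, sR=24/13; mL=120/17, mR=1152/221; mL+mR=2712/221 → advance +1; mR−mL=-24/13 → turn -1·90°
n=6: pose=(-5,4,W); sL=60/13, sR=60/37; mL=60/13, mR=1440/481; mL+mR=3660/481 → advance +1; mR−mL=-60/37 → turn -1·90°

0 40/27 40/3 40/27 -320/27 -2 6 E
1 60/13 12/5 60/13 144/65 -3 6 S
2 120/13 120/73 120/13 7200/949 -3 5 W
3 5/3 10/3 5/3 -5/3 -4 5 N
4 30/17 15 30/17 -225/17 -4 5 E
5 120/17 24/13 120/17 1152/221 -5 5 S
6 60/13 60/37 60/13 1440/481 -5 4 W
final -6 4 N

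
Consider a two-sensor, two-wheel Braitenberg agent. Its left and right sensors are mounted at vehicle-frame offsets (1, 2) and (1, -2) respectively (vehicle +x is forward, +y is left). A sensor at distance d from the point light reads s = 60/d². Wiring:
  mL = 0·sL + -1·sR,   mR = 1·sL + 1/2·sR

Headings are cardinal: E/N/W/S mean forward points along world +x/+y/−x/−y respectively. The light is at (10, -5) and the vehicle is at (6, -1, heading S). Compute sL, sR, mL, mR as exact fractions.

left sensor world pos  = (8, -2); dL² = 13
right sensor world pos = (4, -2); dR² = 45
sL = 60/13 = 60/13
sR = 60/45 = 4/3
mL = 0·sL + -1·sR = -4/3
mR = 1·sL + 1/2·sR = 206/39

60/13 4/3 -4/3 206/39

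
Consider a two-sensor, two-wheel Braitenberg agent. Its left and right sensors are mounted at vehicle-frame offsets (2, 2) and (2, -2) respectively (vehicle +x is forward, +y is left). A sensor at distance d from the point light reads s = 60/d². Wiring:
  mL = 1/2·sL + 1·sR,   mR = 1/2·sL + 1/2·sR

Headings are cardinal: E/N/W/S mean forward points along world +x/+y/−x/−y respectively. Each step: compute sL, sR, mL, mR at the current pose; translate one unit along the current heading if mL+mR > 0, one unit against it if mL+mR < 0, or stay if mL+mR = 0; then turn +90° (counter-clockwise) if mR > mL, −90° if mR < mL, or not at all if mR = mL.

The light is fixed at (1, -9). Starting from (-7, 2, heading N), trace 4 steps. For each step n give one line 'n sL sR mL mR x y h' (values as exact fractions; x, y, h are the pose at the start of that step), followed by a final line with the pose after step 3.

0 60/269 12/41 4458/11029 2844/11029 -7 2 N
1 15/58 15/34 1125/1972 345/986 -7 3 E
2 12/25 60/181 2586/4525 1836/4525 -6 3 S
3 10/27 6/25 287/675 206/675 -6 2 W
final -7 2 N

n=0: pose=(-7,2,N); sL=60/269, sR=12/41; mL=4458/11029, mR=2844/11029; mL+mR=7302/11029 → advance +1; mR−mL=-6/41 → turn -1·90°
n=1: pose=(-7,3,E); sL=15/58, sR=15/34; mL=1125/1972, mR=345/986; mL+mR=1815/1972 → advance +1; mR−mL=-15/68 → turn -1·90°
n=2: pose=(-6,3,S); sL=12/25, sR=60/181; mL=2586/4525, mR=1836/4525; mL+mR=4422/4525 → advance +1; mR−mL=-30/181 → turn -1·90°
n=3: pose=(-6,2,W); sL=10/27, sR=6/25; mL=287/675, mR=206/675; mL+mR=493/675 → advance +1; mR−mL=-3/25 → turn -1·90°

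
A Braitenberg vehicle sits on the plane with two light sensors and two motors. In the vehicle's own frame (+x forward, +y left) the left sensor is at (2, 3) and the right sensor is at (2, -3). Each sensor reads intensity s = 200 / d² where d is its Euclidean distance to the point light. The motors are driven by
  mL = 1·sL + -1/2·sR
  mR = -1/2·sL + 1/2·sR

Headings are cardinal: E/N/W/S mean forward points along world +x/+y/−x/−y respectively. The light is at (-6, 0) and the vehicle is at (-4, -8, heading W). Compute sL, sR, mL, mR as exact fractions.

200/121 8 -284/121 384/121

left sensor world pos  = (-6, -11); dL² = 121
right sensor world pos = (-6, -5); dR² = 25
sL = 200/121 = 200/121
sR = 200/25 = 8
mL = 1·sL + -1/2·sR = -284/121
mR = -1/2·sL + 1/2·sR = 384/121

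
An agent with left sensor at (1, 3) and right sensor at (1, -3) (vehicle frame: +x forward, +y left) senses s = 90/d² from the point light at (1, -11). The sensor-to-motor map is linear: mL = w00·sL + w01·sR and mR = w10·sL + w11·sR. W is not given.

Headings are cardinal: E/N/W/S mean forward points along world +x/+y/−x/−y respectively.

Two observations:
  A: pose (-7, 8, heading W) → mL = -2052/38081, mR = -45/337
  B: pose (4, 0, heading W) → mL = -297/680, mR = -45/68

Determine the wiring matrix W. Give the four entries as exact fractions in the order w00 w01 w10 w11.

-1/2 1/2 -1/2 0

obs A: pose=(-7,8,W) → sL=90/337, sR=18/113, mL=-2052/38081, mR=-45/337
obs B: pose=(4,0,W) → sL=45/34, sR=9/20, mL=-297/680, mR=-45/68
sensor matrix S = [[90/337, 18/113], [45/34, 9/20]]; det S = -117369/1294754
solve [mL_A; mL_B] = S·[w00; w01] and [mR_A; mR_B] = S·[w10; w11]:
  w00 = -1/2, w01 = 1/2, w10 = -1/2, w11 = 0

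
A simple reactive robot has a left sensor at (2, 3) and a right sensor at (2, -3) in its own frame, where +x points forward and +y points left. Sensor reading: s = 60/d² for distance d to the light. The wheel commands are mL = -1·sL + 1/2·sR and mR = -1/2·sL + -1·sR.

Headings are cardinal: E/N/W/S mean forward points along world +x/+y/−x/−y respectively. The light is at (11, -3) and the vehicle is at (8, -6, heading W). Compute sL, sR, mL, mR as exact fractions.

60/61 12/5 66/305 -882/305

left sensor world pos  = (6, -9); dL² = 61
right sensor world pos = (6, -3); dR² = 25
sL = 60/61 = 60/61
sR = 60/25 = 12/5
mL = -1·sL + 1/2·sR = 66/305
mR = -1/2·sL + -1·sR = -882/305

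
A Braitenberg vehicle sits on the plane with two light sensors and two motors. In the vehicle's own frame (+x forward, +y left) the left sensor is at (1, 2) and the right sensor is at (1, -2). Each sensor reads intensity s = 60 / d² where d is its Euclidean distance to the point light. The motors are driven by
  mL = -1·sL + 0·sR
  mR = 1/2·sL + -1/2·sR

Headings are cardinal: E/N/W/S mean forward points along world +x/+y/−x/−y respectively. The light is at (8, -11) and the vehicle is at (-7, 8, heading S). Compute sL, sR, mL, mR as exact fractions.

60/493 60/613 -60/493 3600/302209

left sensor world pos  = (-5, 7); dL² = 493
right sensor world pos = (-9, 7); dR² = 613
sL = 60/493 = 60/493
sR = 60/613 = 60/613
mL = -1·sL + 0·sR = -60/493
mR = 1/2·sL + -1/2·sR = 3600/302209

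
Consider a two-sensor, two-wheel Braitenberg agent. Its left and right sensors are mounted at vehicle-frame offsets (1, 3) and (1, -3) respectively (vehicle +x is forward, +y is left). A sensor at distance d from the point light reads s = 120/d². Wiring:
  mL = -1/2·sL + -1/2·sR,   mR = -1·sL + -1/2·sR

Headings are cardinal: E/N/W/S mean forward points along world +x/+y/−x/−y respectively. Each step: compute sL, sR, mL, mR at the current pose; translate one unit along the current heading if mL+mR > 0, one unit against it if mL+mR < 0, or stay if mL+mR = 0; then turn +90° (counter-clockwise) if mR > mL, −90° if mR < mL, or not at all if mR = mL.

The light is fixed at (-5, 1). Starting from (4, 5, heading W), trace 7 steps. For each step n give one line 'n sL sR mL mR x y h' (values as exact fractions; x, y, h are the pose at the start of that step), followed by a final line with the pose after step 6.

0 24/13 120/113 -2136/1469 -3492/1469 4 5 W
1 60/37 60/97 -4020/3589 -6930/3589 5 5 N
2 120/157 120/121 -16680/18997 -23940/18997 5 4 E
3 30/37 3 -141/74 -171/74 4 4 S
4 24/13 120/113 -2136/1469 -3492/1469 4 5 W
5 60/37 60/97 -4020/3589 -6930/3589 5 5 N
6 120/157 120/121 -16680/18997 -23940/18997 5 4 E
final 4 4 S

n=0: pose=(4,5,W); sL=24/13, sR=120/113; mL=-2136/1469, mR=-3492/1469; mL+mR=-5628/1469 → advance -1; mR−mL=-12/13 → turn -1·90°
n=1: pose=(5,5,N); sL=60/37, sR=60/97; mL=-4020/3589, mR=-6930/3589; mL+mR=-10950/3589 → advance -1; mR−mL=-30/37 → turn -1·90°
n=2: pose=(5,4,E); sL=120/157, sR=120/121; mL=-16680/18997, mR=-23940/18997; mL+mR=-40620/18997 → advance -1; mR−mL=-60/157 → turn -1·90°
n=3: pose=(4,4,S); sL=30/37, sR=3; mL=-141/74, mR=-171/74; mL+mR=-156/37 → advance -1; mR−mL=-15/37 → turn -1·90°
n=4: pose=(4,5,W); sL=24/13, sR=120/113; mL=-2136/1469, mR=-3492/1469; mL+mR=-5628/1469 → advance -1; mR−mL=-12/13 → turn -1·90°
n=5: pose=(5,5,N); sL=60/37, sR=60/97; mL=-4020/3589, mR=-6930/3589; mL+mR=-10950/3589 → advance -1; mR−mL=-30/37 → turn -1·90°
n=6: pose=(5,4,E); sL=120/157, sR=120/121; mL=-16680/18997, mR=-23940/18997; mL+mR=-40620/18997 → advance -1; mR−mL=-60/157 → turn -1·90°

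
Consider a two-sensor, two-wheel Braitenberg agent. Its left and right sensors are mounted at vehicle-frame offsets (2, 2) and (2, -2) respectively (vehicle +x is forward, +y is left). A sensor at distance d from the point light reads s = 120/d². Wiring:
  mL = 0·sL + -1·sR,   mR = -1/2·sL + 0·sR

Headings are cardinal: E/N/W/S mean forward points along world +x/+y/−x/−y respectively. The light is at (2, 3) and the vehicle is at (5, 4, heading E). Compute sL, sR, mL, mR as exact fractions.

left sensor world pos  = (7, 6); dL² = 34
right sensor world pos = (7, 2); dR² = 26
sL = 120/34 = 60/17
sR = 120/26 = 60/13
mL = 0·sL + -1·sR = -60/13
mR = -1/2·sL + 0·sR = -30/17

60/17 60/13 -60/13 -30/17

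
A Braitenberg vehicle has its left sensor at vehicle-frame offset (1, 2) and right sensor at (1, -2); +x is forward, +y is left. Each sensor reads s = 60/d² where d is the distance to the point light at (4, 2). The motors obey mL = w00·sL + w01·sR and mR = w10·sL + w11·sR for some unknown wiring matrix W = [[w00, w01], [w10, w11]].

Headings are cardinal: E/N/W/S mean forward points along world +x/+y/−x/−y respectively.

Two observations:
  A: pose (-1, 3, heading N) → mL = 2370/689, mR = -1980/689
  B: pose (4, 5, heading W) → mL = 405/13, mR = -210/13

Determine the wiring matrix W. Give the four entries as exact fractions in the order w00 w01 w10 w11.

obs A: pose=(-1,3,N) → sL=60/53, sR=60/13, mL=2370/689, mR=-1980/689
obs B: pose=(4,5,W) → sL=30, sR=30/13, mL=405/13, mR=-210/13
sensor matrix S = [[60/53, 60/13], [30, 30/13]]; det S = -7200/53
solve [mL_A; mL_B] = S·[w00; w01] and [mR_A; mR_B] = S·[w10; w11]:
  w00 = 1, w01 = 1/2, w10 = -1/2, w11 = -1/2

1 1/2 -1/2 -1/2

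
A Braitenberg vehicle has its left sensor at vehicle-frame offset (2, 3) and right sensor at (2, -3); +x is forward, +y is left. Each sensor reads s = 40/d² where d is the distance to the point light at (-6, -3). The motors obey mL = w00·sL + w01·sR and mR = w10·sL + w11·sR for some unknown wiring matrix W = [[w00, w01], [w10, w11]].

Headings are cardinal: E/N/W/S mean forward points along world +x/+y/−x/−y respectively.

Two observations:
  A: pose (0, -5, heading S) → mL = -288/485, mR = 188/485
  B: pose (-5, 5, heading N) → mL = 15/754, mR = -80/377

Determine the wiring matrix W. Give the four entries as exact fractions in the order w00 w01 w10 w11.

obs A: pose=(0,-5,S) → sL=40/97, sR=8/5, mL=-288/485, mR=188/485
obs B: pose=(-5,5,N) → sL=5/13, sR=10/29, mL=15/754, mR=-80/377
sensor matrix S = [[40/97, 8/5], [5/13, 10/29]]; det S = -17304/36569
solve [mL_A; mL_B] = S·[w00; w01] and [mR_A; mR_B] = S·[w10; w11]:
  w00 = 1/2, w01 = -1/2, w10 = -1, w11 = 1/2

1/2 -1/2 -1 1/2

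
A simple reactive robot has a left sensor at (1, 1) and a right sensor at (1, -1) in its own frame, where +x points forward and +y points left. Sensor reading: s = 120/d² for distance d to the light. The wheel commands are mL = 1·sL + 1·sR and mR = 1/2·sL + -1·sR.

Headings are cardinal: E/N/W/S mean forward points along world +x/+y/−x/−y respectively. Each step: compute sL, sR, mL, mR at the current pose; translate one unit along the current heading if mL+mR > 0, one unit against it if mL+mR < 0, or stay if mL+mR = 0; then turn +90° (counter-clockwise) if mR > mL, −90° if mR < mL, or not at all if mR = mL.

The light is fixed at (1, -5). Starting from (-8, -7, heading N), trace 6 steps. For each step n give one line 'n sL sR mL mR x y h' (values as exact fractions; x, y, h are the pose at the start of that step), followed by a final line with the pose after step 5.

0 120/101 24/13 3984/1313 -1644/1313 -8 -7 N
1 15/8 30/17 495/136 -225/272 -8 -6 E
2 120/53 24/17 3312/901 -252/901 -7 -6 S
3 4/3 60/41 344/123 -98/123 -7 -7 W
4 120/101 24/13 3984/1313 -1644/1313 -8 -7 N
5 15/8 30/17 495/136 -225/272 -8 -6 E
final -7 -6 S

n=0: pose=(-8,-7,N); sL=120/101, sR=24/13; mL=3984/1313, mR=-1644/1313; mL+mR=180/101 → advance +1; mR−mL=-5628/1313 → turn -1·90°
n=1: pose=(-8,-6,E); sL=15/8, sR=30/17; mL=495/136, mR=-225/272; mL+mR=45/16 → advance +1; mR−mL=-1215/272 → turn -1·90°
n=2: pose=(-7,-6,S); sL=120/53, sR=24/17; mL=3312/901, mR=-252/901; mL+mR=180/53 → advance +1; mR−mL=-3564/901 → turn -1·90°
n=3: pose=(-7,-7,W); sL=4/3, sR=60/41; mL=344/123, mR=-98/123; mL+mR=2 → advance +1; mR−mL=-442/123 → turn -1·90°
n=4: pose=(-8,-7,N); sL=120/101, sR=24/13; mL=3984/1313, mR=-1644/1313; mL+mR=180/101 → advance +1; mR−mL=-5628/1313 → turn -1·90°
n=5: pose=(-8,-6,E); sL=15/8, sR=30/17; mL=495/136, mR=-225/272; mL+mR=45/16 → advance +1; mR−mL=-1215/272 → turn -1·90°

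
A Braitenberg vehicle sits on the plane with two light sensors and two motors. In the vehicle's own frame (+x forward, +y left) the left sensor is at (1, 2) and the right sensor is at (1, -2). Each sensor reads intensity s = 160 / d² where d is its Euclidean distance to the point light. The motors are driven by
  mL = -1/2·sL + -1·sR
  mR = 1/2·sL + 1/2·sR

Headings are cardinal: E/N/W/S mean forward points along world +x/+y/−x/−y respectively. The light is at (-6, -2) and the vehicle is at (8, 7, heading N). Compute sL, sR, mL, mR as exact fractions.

left sensor world pos  = (6, 8); dL² = 244
right sensor world pos = (10, 8); dR² = 356
sL = 160/244 = 40/61
sR = 160/356 = 40/89
mL = -1/2·sL + -1·sR = -4220/5429
mR = 1/2·sL + 1/2·sR = 3000/5429

40/61 40/89 -4220/5429 3000/5429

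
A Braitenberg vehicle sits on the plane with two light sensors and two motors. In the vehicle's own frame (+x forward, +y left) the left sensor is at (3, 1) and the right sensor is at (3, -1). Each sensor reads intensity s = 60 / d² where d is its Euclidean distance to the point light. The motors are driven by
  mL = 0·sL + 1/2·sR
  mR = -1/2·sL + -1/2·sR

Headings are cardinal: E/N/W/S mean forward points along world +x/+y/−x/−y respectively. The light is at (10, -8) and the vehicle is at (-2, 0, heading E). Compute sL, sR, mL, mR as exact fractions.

left sensor world pos  = (1, 1); dL² = 162
right sensor world pos = (1, -1); dR² = 130
sL = 60/162 = 10/27
sR = 60/130 = 6/13
mL = 0·sL + 1/2·sR = 3/13
mR = -1/2·sL + -1/2·sR = -146/351

10/27 6/13 3/13 -146/351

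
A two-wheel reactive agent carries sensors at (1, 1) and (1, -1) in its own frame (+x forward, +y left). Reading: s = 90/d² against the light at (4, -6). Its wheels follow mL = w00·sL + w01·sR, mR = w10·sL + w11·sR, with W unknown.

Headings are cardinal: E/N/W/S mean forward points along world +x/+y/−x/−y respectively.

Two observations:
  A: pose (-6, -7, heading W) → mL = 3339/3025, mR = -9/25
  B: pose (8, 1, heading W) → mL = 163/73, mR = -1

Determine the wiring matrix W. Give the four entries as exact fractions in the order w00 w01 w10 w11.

obs A: pose=(-6,-7,W) → sL=18/25, sR=90/121, mL=3339/3025, mR=-9/25
obs B: pose=(8,1,W) → sL=2, sR=90/73, mL=163/73, mR=-1
sensor matrix S = [[18/25, 90/121], [2, 90/73]]; det S = -26496/44165
solve [mL_A; mL_B] = S·[w00; w01] and [mR_A; mR_B] = S·[w10; w11]:
  w00 = 1/2, w01 = 1, w10 = -1/2, w11 = 0

1/2 1 -1/2 0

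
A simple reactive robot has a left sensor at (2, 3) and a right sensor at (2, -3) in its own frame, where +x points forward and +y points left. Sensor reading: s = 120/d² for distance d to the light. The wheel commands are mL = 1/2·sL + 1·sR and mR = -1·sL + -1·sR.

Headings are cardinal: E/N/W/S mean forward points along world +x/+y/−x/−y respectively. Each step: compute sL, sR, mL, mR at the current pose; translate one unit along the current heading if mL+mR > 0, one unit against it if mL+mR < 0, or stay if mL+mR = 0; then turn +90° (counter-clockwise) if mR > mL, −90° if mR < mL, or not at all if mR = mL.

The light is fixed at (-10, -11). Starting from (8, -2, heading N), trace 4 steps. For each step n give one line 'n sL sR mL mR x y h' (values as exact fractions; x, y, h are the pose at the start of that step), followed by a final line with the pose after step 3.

0 60/173 60/281 18810/48613 -27240/48613 8 -2 N
1 120/521 24/85 17604/44285 -22704/44285 8 -3 E
2 30/109 15/29 2070/3161 -2505/3161 7 -3 S
3 40/87 40/123 660/1189 -2800/3567 7 -2 W
final 8 -2 N

n=0: pose=(8,-2,N); sL=60/173, sR=60/281; mL=18810/48613, mR=-27240/48613; mL+mR=-30/173 → advance -1; mR−mL=-46050/48613 → turn -1·90°
n=1: pose=(8,-3,E); sL=120/521, sR=24/85; mL=17604/44285, mR=-22704/44285; mL+mR=-60/521 → advance -1; mR−mL=-40308/44285 → turn -1·90°
n=2: pose=(7,-3,S); sL=30/109, sR=15/29; mL=2070/3161, mR=-2505/3161; mL+mR=-15/109 → advance -1; mR−mL=-4575/3161 → turn -1·90°
n=3: pose=(7,-2,W); sL=40/87, sR=40/123; mL=660/1189, mR=-2800/3567; mL+mR=-20/87 → advance -1; mR−mL=-4780/3567 → turn -1·90°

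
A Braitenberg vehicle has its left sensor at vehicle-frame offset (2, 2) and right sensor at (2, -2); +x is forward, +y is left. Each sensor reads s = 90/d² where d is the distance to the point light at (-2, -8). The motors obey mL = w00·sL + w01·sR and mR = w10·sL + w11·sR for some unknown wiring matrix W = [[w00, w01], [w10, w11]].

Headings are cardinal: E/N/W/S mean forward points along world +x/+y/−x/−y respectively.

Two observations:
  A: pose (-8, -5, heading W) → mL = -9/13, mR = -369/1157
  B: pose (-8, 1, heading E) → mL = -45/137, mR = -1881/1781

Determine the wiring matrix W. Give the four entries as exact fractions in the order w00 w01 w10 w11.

-1/2 0 1/2 -1

obs A: pose=(-8,-5,W) → sL=18/13, sR=90/89, mL=-9/13, mR=-369/1157
obs B: pose=(-8,1,E) → sL=90/137, sR=18/13, mL=-45/137, mR=-1881/1781
sensor matrix S = [[18/13, 90/89], [90/137, 18/13]]; det S = 2581632/2060617
solve [mL_A; mL_B] = S·[w00; w01] and [mR_A; mR_B] = S·[w10; w11]:
  w00 = -1/2, w01 = 0, w10 = 1/2, w11 = -1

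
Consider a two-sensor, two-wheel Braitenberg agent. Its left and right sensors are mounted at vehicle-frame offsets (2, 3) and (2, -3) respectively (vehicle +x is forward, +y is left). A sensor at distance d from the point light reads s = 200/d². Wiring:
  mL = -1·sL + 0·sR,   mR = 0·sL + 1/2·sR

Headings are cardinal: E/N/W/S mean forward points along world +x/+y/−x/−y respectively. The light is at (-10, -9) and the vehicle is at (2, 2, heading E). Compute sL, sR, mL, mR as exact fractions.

25/49 10/13 -25/49 5/13

left sensor world pos  = (4, 5); dL² = 392
right sensor world pos = (4, -1); dR² = 260
sL = 200/392 = 25/49
sR = 200/260 = 10/13
mL = -1·sL + 0·sR = -25/49
mR = 0·sL + 1/2·sR = 5/13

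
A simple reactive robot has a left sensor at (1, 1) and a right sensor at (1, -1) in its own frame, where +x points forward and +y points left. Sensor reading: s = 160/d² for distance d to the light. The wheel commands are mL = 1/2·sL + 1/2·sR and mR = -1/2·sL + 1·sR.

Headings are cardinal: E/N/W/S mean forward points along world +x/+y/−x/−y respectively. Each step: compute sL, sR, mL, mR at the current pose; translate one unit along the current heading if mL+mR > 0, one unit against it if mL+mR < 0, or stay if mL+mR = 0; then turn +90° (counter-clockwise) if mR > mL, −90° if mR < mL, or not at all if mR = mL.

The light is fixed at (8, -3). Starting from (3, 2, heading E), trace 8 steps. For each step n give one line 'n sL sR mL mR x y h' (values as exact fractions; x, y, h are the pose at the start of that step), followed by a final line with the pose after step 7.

n=0: pose=(3,2,E); sL=40/13, sR=5; mL=105/26, mR=45/13; mL+mR=15/2 → advance +1; mR−mL=-15/26 → turn -1·90°
n=1: pose=(4,2,S); sL=32/5, sR=160/41; mL=1056/205, mR=144/205; mL+mR=240/41 → advance +1; mR−mL=-912/205 → turn -1·90°
n=2: pose=(4,1,W); sL=80/17, sR=16/5; mL=336/85, mR=72/85; mL+mR=24/5 → advance +1; mR−mL=-264/85 → turn -1·90°
n=3: pose=(3,1,N); sL=160/61, sR=160/41; mL=8160/2501, mR=6480/2501; mL+mR=240/41 → advance +1; mR−mL=-1680/2501 → turn -1·90°
n=4: pose=(3,2,E); sL=40/13, sR=5; mL=105/26, mR=45/13; mL+mR=15/2 → advance +1; mR−mL=-15/26 → turn -1·90°
n=5: pose=(4,2,S); sL=32/5, sR=160/41; mL=1056/205, mR=144/205; mL+mR=240/41 → advance +1; mR−mL=-912/205 → turn -1·90°
n=6: pose=(4,1,W); sL=80/17, sR=16/5; mL=336/85, mR=72/85; mL+mR=24/5 → advance +1; mR−mL=-264/85 → turn -1·90°
n=7: pose=(3,1,N); sL=160/61, sR=160/41; mL=8160/2501, mR=6480/2501; mL+mR=240/41 → advance +1; mR−mL=-1680/2501 → turn -1·90°

0 40/13 5 105/26 45/13 3 2 E
1 32/5 160/41 1056/205 144/205 4 2 S
2 80/17 16/5 336/85 72/85 4 1 W
3 160/61 160/41 8160/2501 6480/2501 3 1 N
4 40/13 5 105/26 45/13 3 2 E
5 32/5 160/41 1056/205 144/205 4 2 S
6 80/17 16/5 336/85 72/85 4 1 W
7 160/61 160/41 8160/2501 6480/2501 3 1 N
final 3 2 E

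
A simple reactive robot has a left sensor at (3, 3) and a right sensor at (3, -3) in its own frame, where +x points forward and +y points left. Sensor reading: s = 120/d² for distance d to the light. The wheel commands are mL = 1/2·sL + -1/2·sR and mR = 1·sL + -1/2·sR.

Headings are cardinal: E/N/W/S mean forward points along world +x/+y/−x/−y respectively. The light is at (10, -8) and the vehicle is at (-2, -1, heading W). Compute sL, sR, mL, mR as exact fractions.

120/241 24/65 1008/15665 4908/15665

left sensor world pos  = (-5, -4); dL² = 241
right sensor world pos = (-5, 2); dR² = 325
sL = 120/241 = 120/241
sR = 120/325 = 24/65
mL = 1/2·sL + -1/2·sR = 1008/15665
mR = 1·sL + -1/2·sR = 4908/15665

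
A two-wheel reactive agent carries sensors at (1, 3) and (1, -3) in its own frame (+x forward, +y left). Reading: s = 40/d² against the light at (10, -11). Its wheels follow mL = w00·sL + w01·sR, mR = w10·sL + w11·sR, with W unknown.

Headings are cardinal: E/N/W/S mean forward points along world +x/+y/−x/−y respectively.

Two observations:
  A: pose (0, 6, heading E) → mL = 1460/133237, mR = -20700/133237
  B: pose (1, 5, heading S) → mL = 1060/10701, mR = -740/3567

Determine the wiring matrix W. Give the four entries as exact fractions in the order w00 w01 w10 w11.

1 -1/2 -1 -1/2

obs A: pose=(0,6,E) → sL=40/481, sR=40/277, mL=1460/133237, mR=-20700/133237
obs B: pose=(1,5,S) → sL=40/261, sR=40/369, mL=1060/10701, mR=-740/3567
sensor matrix S = [[40/481, 40/277], [40/261, 40/369]]; det S = -6233600/475256379
solve [mL_A; mL_B] = S·[w00; w01] and [mR_A; mR_B] = S·[w10; w11]:
  w00 = 1, w01 = -1/2, w10 = -1, w11 = -1/2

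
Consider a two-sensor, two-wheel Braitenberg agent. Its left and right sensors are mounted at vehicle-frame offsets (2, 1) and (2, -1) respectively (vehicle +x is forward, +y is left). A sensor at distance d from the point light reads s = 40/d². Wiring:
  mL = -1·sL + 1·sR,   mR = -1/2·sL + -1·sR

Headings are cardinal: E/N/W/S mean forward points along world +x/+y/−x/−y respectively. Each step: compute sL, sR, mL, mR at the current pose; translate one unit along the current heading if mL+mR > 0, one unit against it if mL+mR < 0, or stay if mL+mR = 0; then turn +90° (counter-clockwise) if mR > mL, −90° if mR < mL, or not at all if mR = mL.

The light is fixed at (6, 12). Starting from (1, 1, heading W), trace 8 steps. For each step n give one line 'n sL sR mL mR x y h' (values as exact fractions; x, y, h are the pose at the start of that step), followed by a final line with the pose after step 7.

0 40/193 40/149 1760/28757 -10700/28757 1 1 W
1 20/53 4/9 32/477 -302/477 2 1 N
2 8/25 40/173 -384/4325 -1692/4325 2 0 E
3 10/53 5/29 -25/1537 -410/1537 1 0 S
4 40/193 40/149 1760/28757 -10700/28757 1 1 W
5 20/53 4/9 32/477 -302/477 2 1 N
6 8/25 40/173 -384/4325 -1692/4325 2 0 E
7 10/53 5/29 -25/1537 -410/1537 1 0 S
final 1 1 W

n=0: pose=(1,1,W); sL=40/193, sR=40/149; mL=1760/28757, mR=-10700/28757; mL+mR=-60/193 → advance -1; mR−mL=-12460/28757 → turn -1·90°
n=1: pose=(2,1,N); sL=20/53, sR=4/9; mL=32/477, mR=-302/477; mL+mR=-30/53 → advance -1; mR−mL=-334/477 → turn -1·90°
n=2: pose=(2,0,E); sL=8/25, sR=40/173; mL=-384/4325, mR=-1692/4325; mL+mR=-12/25 → advance -1; mR−mL=-1308/4325 → turn -1·90°
n=3: pose=(1,0,S); sL=10/53, sR=5/29; mL=-25/1537, mR=-410/1537; mL+mR=-15/53 → advance -1; mR−mL=-385/1537 → turn -1·90°
n=4: pose=(1,1,W); sL=40/193, sR=40/149; mL=1760/28757, mR=-10700/28757; mL+mR=-60/193 → advance -1; mR−mL=-12460/28757 → turn -1·90°
n=5: pose=(2,1,N); sL=20/53, sR=4/9; mL=32/477, mR=-302/477; mL+mR=-30/53 → advance -1; mR−mL=-334/477 → turn -1·90°
n=6: pose=(2,0,E); sL=8/25, sR=40/173; mL=-384/4325, mR=-1692/4325; mL+mR=-12/25 → advance -1; mR−mL=-1308/4325 → turn -1·90°
n=7: pose=(1,0,S); sL=10/53, sR=5/29; mL=-25/1537, mR=-410/1537; mL+mR=-15/53 → advance -1; mR−mL=-385/1537 → turn -1·90°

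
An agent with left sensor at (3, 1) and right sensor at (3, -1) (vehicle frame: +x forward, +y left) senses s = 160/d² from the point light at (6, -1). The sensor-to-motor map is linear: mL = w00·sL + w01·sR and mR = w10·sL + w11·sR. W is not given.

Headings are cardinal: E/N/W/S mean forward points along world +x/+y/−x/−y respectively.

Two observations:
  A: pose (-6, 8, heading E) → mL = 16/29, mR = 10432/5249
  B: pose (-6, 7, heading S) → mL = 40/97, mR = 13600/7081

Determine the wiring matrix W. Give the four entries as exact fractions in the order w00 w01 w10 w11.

0 1/2 1 1

obs A: pose=(-6,8,E) → sL=160/181, sR=32/29, mL=16/29, mR=10432/5249
obs B: pose=(-6,7,S) → sL=80/73, sR=80/97, mL=40/97, mR=13600/7081
sensor matrix S = [[160/181, 32/29], [80/73, 80/97]]; det S = -17848320/37168169
solve [mL_A; mL_B] = S·[w00; w01] and [mR_A; mR_B] = S·[w10; w11]:
  w00 = 0, w01 = 1/2, w10 = 1, w11 = 1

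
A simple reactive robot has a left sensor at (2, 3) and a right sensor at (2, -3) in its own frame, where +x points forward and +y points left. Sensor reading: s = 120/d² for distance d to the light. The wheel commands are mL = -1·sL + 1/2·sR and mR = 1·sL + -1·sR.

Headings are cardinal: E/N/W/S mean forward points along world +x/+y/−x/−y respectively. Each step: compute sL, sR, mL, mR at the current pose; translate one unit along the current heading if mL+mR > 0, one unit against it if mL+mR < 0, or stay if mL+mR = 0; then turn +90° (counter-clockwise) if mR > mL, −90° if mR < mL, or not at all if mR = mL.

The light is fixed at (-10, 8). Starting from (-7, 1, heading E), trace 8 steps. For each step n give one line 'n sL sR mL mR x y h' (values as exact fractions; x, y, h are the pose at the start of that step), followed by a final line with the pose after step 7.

n=0: pose=(-7,1,E); sL=120/41, sR=24/25; mL=-2508/1025, mR=2016/1025; mL+mR=-12/25 → advance -1; mR−mL=4524/1025 → turn +1·90°
n=1: pose=(-8,1,N); sL=60/13, sR=12/5; mL=-222/65, mR=144/65; mL+mR=-6/5 → advance -1; mR−mL=366/65 → turn +1·90°
n=2: pose=(-8,0,W); sL=120/121, sR=24/5; mL=852/605, mR=-2304/605; mL+mR=-12/5 → advance -1; mR−mL=-3156/605 → turn -1·90°
n=3: pose=(-7,0,N); sL=10/3, sR=5/3; mL=-5/2, mR=5/3; mL+mR=-5/6 → advance -1; mR−mL=25/6 → turn +1·90°
n=4: pose=(-7,-1,W); sL=24/29, sR=120/37; mL=852/1073, mR=-2592/1073; mL+mR=-60/37 → advance -1; mR−mL=-3444/1073 → turn -1·90°
n=5: pose=(-6,-1,N); sL=12/5, sR=60/49; mL=-438/245, mR=288/245; mL+mR=-30/49 → advance -1; mR−mL=726/245 → turn +1·90°
n=6: pose=(-6,-2,W); sL=120/173, sR=120/53; mL=4020/9169, mR=-14400/9169; mL+mR=-60/53 → advance -1; mR−mL=-18420/9169 → turn -1·90°
n=7: pose=(-5,-2,N); sL=30/17, sR=15/16; mL=-705/544, mR=225/272; mL+mR=-15/32 → advance -1; mR−mL=1155/544 → turn +1·90°

0 120/41 24/25 -2508/1025 2016/1025 -7 1 E
1 60/13 12/5 -222/65 144/65 -8 1 N
2 120/121 24/5 852/605 -2304/605 -8 0 W
3 10/3 5/3 -5/2 5/3 -7 0 N
4 24/29 120/37 852/1073 -2592/1073 -7 -1 W
5 12/5 60/49 -438/245 288/245 -6 -1 N
6 120/173 120/53 4020/9169 -14400/9169 -6 -2 W
7 30/17 15/16 -705/544 225/272 -5 -2 N
final -5 -3 W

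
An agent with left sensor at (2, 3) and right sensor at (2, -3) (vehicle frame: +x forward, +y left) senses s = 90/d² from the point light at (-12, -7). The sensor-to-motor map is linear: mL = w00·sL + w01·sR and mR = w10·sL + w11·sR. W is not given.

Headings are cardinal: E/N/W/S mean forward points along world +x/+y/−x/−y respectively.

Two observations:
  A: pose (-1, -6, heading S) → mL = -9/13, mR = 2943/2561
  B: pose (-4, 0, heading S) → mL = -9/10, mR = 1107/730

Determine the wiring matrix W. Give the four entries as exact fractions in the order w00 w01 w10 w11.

0 -1/2 1 1/2

obs A: pose=(-1,-6,S) → sL=90/197, sR=18/13, mL=-9/13, mR=2943/2561
obs B: pose=(-4,0,S) → sL=45/73, sR=9/5, mL=-9/10, mR=1107/730
sensor matrix S = [[90/197, 18/13], [45/73, 9/5]]; det S = -5832/186953
solve [mL_A; mL_B] = S·[w00; w01] and [mR_A; mR_B] = S·[w10; w11]:
  w00 = 0, w01 = -1/2, w10 = 1, w11 = 1/2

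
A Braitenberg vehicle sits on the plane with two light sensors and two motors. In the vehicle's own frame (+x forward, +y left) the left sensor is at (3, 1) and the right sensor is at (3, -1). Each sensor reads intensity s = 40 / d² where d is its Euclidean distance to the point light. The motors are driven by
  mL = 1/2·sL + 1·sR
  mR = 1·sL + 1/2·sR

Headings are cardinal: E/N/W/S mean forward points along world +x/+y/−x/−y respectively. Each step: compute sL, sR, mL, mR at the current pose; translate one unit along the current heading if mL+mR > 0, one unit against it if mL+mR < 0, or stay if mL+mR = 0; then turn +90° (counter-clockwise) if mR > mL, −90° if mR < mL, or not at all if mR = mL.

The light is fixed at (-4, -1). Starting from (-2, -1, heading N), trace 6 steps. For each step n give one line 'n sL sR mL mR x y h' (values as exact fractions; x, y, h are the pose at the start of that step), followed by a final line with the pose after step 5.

0 4 20/9 38/9 46/9 -2 -1 N
1 40 8 28 44 -2 0 W
2 5 10 25/2 10 -3 0 S
3 8 8 12 12 -3 -1 W
4 4 4 6 6 -4 -1 W
5 40/17 40/17 60/17 60/17 -5 -1 W
final -6 -1 W

n=0: pose=(-2,-1,N); sL=4, sR=20/9; mL=38/9, mR=46/9; mL+mR=28/3 → advance +1; mR−mL=8/9 → turn +1·90°
n=1: pose=(-2,0,W); sL=40, sR=8; mL=28, mR=44; mL+mR=72 → advance +1; mR−mL=16 → turn +1·90°
n=2: pose=(-3,0,S); sL=5, sR=10; mL=25/2, mR=10; mL+mR=45/2 → advance +1; mR−mL=-5/2 → turn -1·90°
n=3: pose=(-3,-1,W); sL=8, sR=8; mL=12, mR=12; mL+mR=24 → advance +1; mR−mL=0 → turn +0·90°
n=4: pose=(-4,-1,W); sL=4, sR=4; mL=6, mR=6; mL+mR=12 → advance +1; mR−mL=0 → turn +0·90°
n=5: pose=(-5,-1,W); sL=40/17, sR=40/17; mL=60/17, mR=60/17; mL+mR=120/17 → advance +1; mR−mL=0 → turn +0·90°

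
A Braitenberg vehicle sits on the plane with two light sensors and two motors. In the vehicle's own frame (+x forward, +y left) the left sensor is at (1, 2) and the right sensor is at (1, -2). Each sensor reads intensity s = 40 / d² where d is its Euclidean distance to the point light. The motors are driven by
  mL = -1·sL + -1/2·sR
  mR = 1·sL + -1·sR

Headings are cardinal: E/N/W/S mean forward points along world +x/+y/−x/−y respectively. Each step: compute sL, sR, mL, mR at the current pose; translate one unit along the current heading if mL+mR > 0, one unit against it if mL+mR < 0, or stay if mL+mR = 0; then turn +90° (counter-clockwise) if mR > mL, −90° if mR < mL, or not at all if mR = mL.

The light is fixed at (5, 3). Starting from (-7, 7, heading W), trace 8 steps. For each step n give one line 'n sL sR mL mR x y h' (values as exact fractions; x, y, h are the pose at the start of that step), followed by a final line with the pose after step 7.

0 40/173 8/41 -2332/7093 256/7093 -7 7 W
1 4/9 20/89 -446/801 176/801 -6 7 S
2 40/149 40/109 -7340/16241 -1600/16241 -6 8 E
3 5/29 5/17 -315/986 -60/493 -7 8 N
4 40/173 8/41 -2332/7093 256/7093 -7 7 W
5 4/9 20/89 -446/801 176/801 -6 7 S
6 40/149 40/109 -7340/16241 -1600/16241 -6 8 E
7 5/29 5/17 -315/986 -60/493 -7 8 N
final -7 7 W

n=0: pose=(-7,7,W); sL=40/173, sR=8/41; mL=-2332/7093, mR=256/7093; mL+mR=-12/41 → advance -1; mR−mL=2588/7093 → turn +1·90°
n=1: pose=(-6,7,S); sL=4/9, sR=20/89; mL=-446/801, mR=176/801; mL+mR=-30/89 → advance -1; mR−mL=622/801 → turn +1·90°
n=2: pose=(-6,8,E); sL=40/149, sR=40/109; mL=-7340/16241, mR=-1600/16241; mL+mR=-60/109 → advance -1; mR−mL=5740/16241 → turn +1·90°
n=3: pose=(-7,8,N); sL=5/29, sR=5/17; mL=-315/986, mR=-60/493; mL+mR=-15/34 → advance -1; mR−mL=195/986 → turn +1·90°
n=4: pose=(-7,7,W); sL=40/173, sR=8/41; mL=-2332/7093, mR=256/7093; mL+mR=-12/41 → advance -1; mR−mL=2588/7093 → turn +1·90°
n=5: pose=(-6,7,S); sL=4/9, sR=20/89; mL=-446/801, mR=176/801; mL+mR=-30/89 → advance -1; mR−mL=622/801 → turn +1·90°
n=6: pose=(-6,8,E); sL=40/149, sR=40/109; mL=-7340/16241, mR=-1600/16241; mL+mR=-60/109 → advance -1; mR−mL=5740/16241 → turn +1·90°
n=7: pose=(-7,8,N); sL=5/29, sR=5/17; mL=-315/986, mR=-60/493; mL+mR=-15/34 → advance -1; mR−mL=195/986 → turn +1·90°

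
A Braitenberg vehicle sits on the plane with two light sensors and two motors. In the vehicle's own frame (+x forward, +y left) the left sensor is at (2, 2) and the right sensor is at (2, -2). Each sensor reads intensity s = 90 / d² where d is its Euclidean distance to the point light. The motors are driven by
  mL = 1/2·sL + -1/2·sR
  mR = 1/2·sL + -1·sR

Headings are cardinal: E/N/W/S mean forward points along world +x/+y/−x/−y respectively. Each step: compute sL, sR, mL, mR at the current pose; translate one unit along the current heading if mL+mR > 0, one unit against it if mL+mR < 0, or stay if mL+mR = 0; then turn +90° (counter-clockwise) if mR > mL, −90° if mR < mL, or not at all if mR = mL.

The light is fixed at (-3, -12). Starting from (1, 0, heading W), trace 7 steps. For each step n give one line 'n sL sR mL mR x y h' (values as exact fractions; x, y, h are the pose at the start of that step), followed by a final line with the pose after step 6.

n=0: pose=(1,0,W); sL=45/52, sR=9/20; mL=27/130, mR=-9/520; mL+mR=99/520 → advance +1; mR−mL=-9/40 → turn -1·90°
n=1: pose=(0,0,N); sL=90/197, sR=90/221; mL=1080/43537, mR=-7785/43537; mL+mR=-6705/43537 → advance -1; mR−mL=-45/221 → turn -1·90°
n=2: pose=(0,-1,E); sL=45/97, sR=45/53; mL=-990/5141, mR=-6345/10282; mL+mR=-8325/10282 → advance -1; mR−mL=-45/106 → turn -1·90°
n=3: pose=(-1,-1,S); sL=90/97, sR=10/9; mL=-80/873, mR=-565/873; mL+mR=-215/291 → advance -1; mR−mL=-5/9 → turn -1·90°
n=4: pose=(-1,0,W); sL=9/10, sR=45/98; mL=54/245, mR=-9/980; mL+mR=207/980 → advance +1; mR−mL=-45/196 → turn -1·90°
n=5: pose=(-2,0,N); sL=90/197, sR=18/41; mL=72/8077, mR=-1701/8077; mL+mR=-1629/8077 → advance -1; mR−mL=-9/41 → turn -1·90°
n=6: pose=(-2,-1,E); sL=45/89, sR=1; mL=-22/89, mR=-133/178; mL+mR=-177/178 → advance -1; mR−mL=-1/2 → turn -1·90°

0 45/52 9/20 27/130 -9/520 1 0 W
1 90/197 90/221 1080/43537 -7785/43537 0 0 N
2 45/97 45/53 -990/5141 -6345/10282 0 -1 E
3 90/97 10/9 -80/873 -565/873 -1 -1 S
4 9/10 45/98 54/245 -9/980 -1 0 W
5 90/197 18/41 72/8077 -1701/8077 -2 0 N
6 45/89 1 -22/89 -133/178 -2 -1 E
final -3 -1 S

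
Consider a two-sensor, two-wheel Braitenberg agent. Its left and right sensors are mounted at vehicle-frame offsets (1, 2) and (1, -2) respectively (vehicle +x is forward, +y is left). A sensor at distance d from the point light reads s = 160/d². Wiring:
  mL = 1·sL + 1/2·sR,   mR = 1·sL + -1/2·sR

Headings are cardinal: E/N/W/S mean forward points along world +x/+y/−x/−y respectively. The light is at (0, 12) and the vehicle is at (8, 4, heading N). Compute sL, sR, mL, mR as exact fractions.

left sensor world pos  = (6, 5); dL² = 85
right sensor world pos = (10, 5); dR² = 149
sL = 160/85 = 32/17
sR = 160/149 = 160/149
mL = 1·sL + 1/2·sR = 6128/2533
mR = 1·sL + -1/2·sR = 3408/2533

32/17 160/149 6128/2533 3408/2533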